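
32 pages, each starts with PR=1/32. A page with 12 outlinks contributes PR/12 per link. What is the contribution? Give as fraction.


Initial PR = 1/32 = 1/32
Outlinks = 12
Contribution per link = PR / outlinks
= 1/32 / 12
= 1/384

1/384


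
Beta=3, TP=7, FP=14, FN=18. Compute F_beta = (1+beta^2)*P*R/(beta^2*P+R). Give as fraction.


P = TP/(TP+FP) = 7/21 = 1/3
R = TP/(TP+FN) = 7/25 = 7/25
beta^2 = 3^2 = 9
(1 + beta^2) = 10
Numerator = (1+beta^2)*P*R = 14/15
Denominator = beta^2*P + R = 3 + 7/25 = 82/25
F_beta = 35/123

35/123


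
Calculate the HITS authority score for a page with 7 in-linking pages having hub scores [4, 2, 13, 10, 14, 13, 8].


Authority = sum of hub scores of in-linkers
In-link 1: hub score = 4
In-link 2: hub score = 2
In-link 3: hub score = 13
In-link 4: hub score = 10
In-link 5: hub score = 14
In-link 6: hub score = 13
In-link 7: hub score = 8
Authority = 4 + 2 + 13 + 10 + 14 + 13 + 8 = 64

64


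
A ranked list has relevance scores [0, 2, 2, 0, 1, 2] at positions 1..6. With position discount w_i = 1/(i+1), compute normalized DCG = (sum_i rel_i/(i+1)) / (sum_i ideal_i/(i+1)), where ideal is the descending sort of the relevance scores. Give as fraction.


Position discount weights w_i = 1/(i+1) for i=1..6:
Weights = [1/2, 1/3, 1/4, 1/5, 1/6, 1/7]
Actual relevance: [0, 2, 2, 0, 1, 2]
DCG = 0/2 + 2/3 + 2/4 + 0/5 + 1/6 + 2/7 = 34/21
Ideal relevance (sorted desc): [2, 2, 2, 1, 0, 0]
Ideal DCG = 2/2 + 2/3 + 2/4 + 1/5 + 0/6 + 0/7 = 71/30
nDCG = DCG / ideal_DCG = 34/21 / 71/30 = 340/497

340/497


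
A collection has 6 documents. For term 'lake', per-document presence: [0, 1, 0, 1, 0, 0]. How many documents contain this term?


Checking each document for 'lake':
Doc 1: absent
Doc 2: present
Doc 3: absent
Doc 4: present
Doc 5: absent
Doc 6: absent
df = sum of presences = 0 + 1 + 0 + 1 + 0 + 0 = 2

2


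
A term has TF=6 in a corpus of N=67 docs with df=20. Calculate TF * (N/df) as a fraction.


TF * (N/df)
= 6 * (67/20)
= 6 * 67/20
= 201/10

201/10


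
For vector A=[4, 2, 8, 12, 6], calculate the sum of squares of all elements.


|A|^2 = sum of squared components
A[0]^2 = 4^2 = 16
A[1]^2 = 2^2 = 4
A[2]^2 = 8^2 = 64
A[3]^2 = 12^2 = 144
A[4]^2 = 6^2 = 36
Sum = 16 + 4 + 64 + 144 + 36 = 264

264


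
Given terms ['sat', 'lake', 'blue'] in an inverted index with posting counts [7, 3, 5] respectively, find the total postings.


Summing posting list sizes:
'sat': 7 postings
'lake': 3 postings
'blue': 5 postings
Total = 7 + 3 + 5 = 15

15


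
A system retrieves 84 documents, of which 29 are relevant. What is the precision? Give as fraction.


Precision = relevant_retrieved / total_retrieved
= 29 / 84
= 29 / (29 + 55)
= 29/84

29/84


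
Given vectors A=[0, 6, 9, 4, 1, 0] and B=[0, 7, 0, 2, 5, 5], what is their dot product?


Dot product = sum of element-wise products
A[0]*B[0] = 0*0 = 0
A[1]*B[1] = 6*7 = 42
A[2]*B[2] = 9*0 = 0
A[3]*B[3] = 4*2 = 8
A[4]*B[4] = 1*5 = 5
A[5]*B[5] = 0*5 = 0
Sum = 0 + 42 + 0 + 8 + 5 + 0 = 55

55


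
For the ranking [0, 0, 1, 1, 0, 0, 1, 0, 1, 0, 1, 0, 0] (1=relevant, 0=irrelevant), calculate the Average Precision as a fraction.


Computing P@k for each relevant position:
Position 1: not relevant
Position 2: not relevant
Position 3: relevant, P@3 = 1/3 = 1/3
Position 4: relevant, P@4 = 2/4 = 1/2
Position 5: not relevant
Position 6: not relevant
Position 7: relevant, P@7 = 3/7 = 3/7
Position 8: not relevant
Position 9: relevant, P@9 = 4/9 = 4/9
Position 10: not relevant
Position 11: relevant, P@11 = 5/11 = 5/11
Position 12: not relevant
Position 13: not relevant
Sum of P@k = 1/3 + 1/2 + 3/7 + 4/9 + 5/11 = 2995/1386
AP = 2995/1386 / 5 = 599/1386

599/1386


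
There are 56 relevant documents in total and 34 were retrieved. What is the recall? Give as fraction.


Recall = retrieved_relevant / total_relevant
= 34 / 56
= 34 / (34 + 22)
= 17/28

17/28


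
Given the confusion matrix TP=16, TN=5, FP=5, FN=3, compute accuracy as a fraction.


Accuracy = (TP + TN) / (TP + TN + FP + FN)
TP + TN = 16 + 5 = 21
Total = 16 + 5 + 5 + 3 = 29
Accuracy = 21 / 29 = 21/29

21/29


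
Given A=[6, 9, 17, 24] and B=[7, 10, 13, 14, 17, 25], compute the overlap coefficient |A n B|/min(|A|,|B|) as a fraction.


A intersect B = [17]
|A intersect B| = 1
min(|A|, |B|) = min(4, 6) = 4
Overlap = 1 / 4 = 1/4

1/4


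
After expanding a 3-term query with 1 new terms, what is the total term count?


Original terms: 3
Expansion terms: 1
Total = 3 + 1 = 4

4


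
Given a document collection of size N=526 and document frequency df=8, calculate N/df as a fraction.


IDF ratio = N / df
= 526 / 8
= 263/4

263/4


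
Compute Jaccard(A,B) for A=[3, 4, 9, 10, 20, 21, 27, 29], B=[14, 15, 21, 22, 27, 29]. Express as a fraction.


A intersect B = [21, 27, 29]
|A intersect B| = 3
A union B = [3, 4, 9, 10, 14, 15, 20, 21, 22, 27, 29]
|A union B| = 11
Jaccard = 3/11 = 3/11

3/11


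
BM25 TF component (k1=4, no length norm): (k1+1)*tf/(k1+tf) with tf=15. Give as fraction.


BM25 TF component = (k1+1)*tf / (k1+tf)
k1 = 4, tf = 15
Numerator = (4+1)*15 = 75
Denominator = 4 + 15 = 19
= 75/19 = 75/19

75/19


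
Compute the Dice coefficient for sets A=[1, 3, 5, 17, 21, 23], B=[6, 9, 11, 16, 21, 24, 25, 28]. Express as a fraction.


A intersect B = [21]
|A intersect B| = 1
|A| = 6, |B| = 8
Dice = 2*1 / (6+8)
= 2 / 14 = 1/7

1/7


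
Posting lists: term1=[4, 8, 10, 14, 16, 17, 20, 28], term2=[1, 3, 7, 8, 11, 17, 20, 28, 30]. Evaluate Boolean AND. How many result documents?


Boolean AND: find intersection of posting lists
term1 docs: [4, 8, 10, 14, 16, 17, 20, 28]
term2 docs: [1, 3, 7, 8, 11, 17, 20, 28, 30]
Intersection: [8, 17, 20, 28]
|intersection| = 4

4


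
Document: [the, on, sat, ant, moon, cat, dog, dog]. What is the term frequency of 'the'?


Document has 8 words
Scanning for 'the':
Found at positions: [0]
Count = 1

1


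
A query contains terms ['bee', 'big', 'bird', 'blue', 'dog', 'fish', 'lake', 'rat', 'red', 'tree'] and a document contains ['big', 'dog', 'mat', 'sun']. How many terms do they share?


Query terms: ['bee', 'big', 'bird', 'blue', 'dog', 'fish', 'lake', 'rat', 'red', 'tree']
Document terms: ['big', 'dog', 'mat', 'sun']
Common terms: ['big', 'dog']
Overlap count = 2

2


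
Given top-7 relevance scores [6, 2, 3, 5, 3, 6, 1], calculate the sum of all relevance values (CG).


Cumulative Gain = sum of relevance scores
Position 1: rel=6, running sum=6
Position 2: rel=2, running sum=8
Position 3: rel=3, running sum=11
Position 4: rel=5, running sum=16
Position 5: rel=3, running sum=19
Position 6: rel=6, running sum=25
Position 7: rel=1, running sum=26
CG = 26

26


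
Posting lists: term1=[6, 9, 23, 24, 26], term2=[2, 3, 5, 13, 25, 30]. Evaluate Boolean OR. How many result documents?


Boolean OR: find union of posting lists
term1 docs: [6, 9, 23, 24, 26]
term2 docs: [2, 3, 5, 13, 25, 30]
Union: [2, 3, 5, 6, 9, 13, 23, 24, 25, 26, 30]
|union| = 11

11


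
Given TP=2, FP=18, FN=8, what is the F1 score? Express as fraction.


F1 = 2 * P * R / (P + R)
P = TP/(TP+FP) = 2/20 = 1/10
R = TP/(TP+FN) = 2/10 = 1/5
2 * P * R = 2 * 1/10 * 1/5 = 1/25
P + R = 1/10 + 1/5 = 3/10
F1 = 1/25 / 3/10 = 2/15

2/15


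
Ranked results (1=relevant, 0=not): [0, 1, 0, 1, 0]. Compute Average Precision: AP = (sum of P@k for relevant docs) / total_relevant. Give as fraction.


Computing P@k for each relevant position:
Position 1: not relevant
Position 2: relevant, P@2 = 1/2 = 1/2
Position 3: not relevant
Position 4: relevant, P@4 = 2/4 = 1/2
Position 5: not relevant
Sum of P@k = 1/2 + 1/2 = 1
AP = 1 / 2 = 1/2

1/2


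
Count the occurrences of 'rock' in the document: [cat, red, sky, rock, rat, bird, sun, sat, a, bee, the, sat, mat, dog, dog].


Document has 15 words
Scanning for 'rock':
Found at positions: [3]
Count = 1

1


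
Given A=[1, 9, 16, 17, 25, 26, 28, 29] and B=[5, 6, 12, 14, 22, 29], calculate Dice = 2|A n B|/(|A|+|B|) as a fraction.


A intersect B = [29]
|A intersect B| = 1
|A| = 8, |B| = 6
Dice = 2*1 / (8+6)
= 2 / 14 = 1/7

1/7


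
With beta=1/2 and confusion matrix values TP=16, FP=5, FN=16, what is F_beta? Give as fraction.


P = TP/(TP+FP) = 16/21 = 16/21
R = TP/(TP+FN) = 16/32 = 1/2
beta^2 = 1/2^2 = 1/4
(1 + beta^2) = 5/4
Numerator = (1+beta^2)*P*R = 10/21
Denominator = beta^2*P + R = 4/21 + 1/2 = 29/42
F_beta = 20/29

20/29


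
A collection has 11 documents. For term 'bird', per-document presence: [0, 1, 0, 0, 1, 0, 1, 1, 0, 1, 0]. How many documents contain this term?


Checking each document for 'bird':
Doc 1: absent
Doc 2: present
Doc 3: absent
Doc 4: absent
Doc 5: present
Doc 6: absent
Doc 7: present
Doc 8: present
Doc 9: absent
Doc 10: present
Doc 11: absent
df = sum of presences = 0 + 1 + 0 + 0 + 1 + 0 + 1 + 1 + 0 + 1 + 0 = 5

5


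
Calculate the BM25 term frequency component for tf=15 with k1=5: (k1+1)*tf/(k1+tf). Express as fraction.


BM25 TF component = (k1+1)*tf / (k1+tf)
k1 = 5, tf = 15
Numerator = (5+1)*15 = 90
Denominator = 5 + 15 = 20
= 90/20 = 9/2

9/2


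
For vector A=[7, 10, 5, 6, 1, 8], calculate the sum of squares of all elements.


|A|^2 = sum of squared components
A[0]^2 = 7^2 = 49
A[1]^2 = 10^2 = 100
A[2]^2 = 5^2 = 25
A[3]^2 = 6^2 = 36
A[4]^2 = 1^2 = 1
A[5]^2 = 8^2 = 64
Sum = 49 + 100 + 25 + 36 + 1 + 64 = 275

275


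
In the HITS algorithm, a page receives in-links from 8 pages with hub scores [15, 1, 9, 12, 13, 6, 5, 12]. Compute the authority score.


Authority = sum of hub scores of in-linkers
In-link 1: hub score = 15
In-link 2: hub score = 1
In-link 3: hub score = 9
In-link 4: hub score = 12
In-link 5: hub score = 13
In-link 6: hub score = 6
In-link 7: hub score = 5
In-link 8: hub score = 12
Authority = 15 + 1 + 9 + 12 + 13 + 6 + 5 + 12 = 73

73


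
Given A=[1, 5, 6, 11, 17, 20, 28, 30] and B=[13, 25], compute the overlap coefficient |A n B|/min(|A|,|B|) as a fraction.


A intersect B = []
|A intersect B| = 0
min(|A|, |B|) = min(8, 2) = 2
Overlap = 0 / 2 = 0

0


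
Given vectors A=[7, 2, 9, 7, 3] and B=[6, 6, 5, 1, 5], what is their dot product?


Dot product = sum of element-wise products
A[0]*B[0] = 7*6 = 42
A[1]*B[1] = 2*6 = 12
A[2]*B[2] = 9*5 = 45
A[3]*B[3] = 7*1 = 7
A[4]*B[4] = 3*5 = 15
Sum = 42 + 12 + 45 + 7 + 15 = 121

121


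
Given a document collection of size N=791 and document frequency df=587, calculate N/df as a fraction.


IDF ratio = N / df
= 791 / 587
= 791/587

791/587


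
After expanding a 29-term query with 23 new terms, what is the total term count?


Original terms: 29
Expansion terms: 23
Total = 29 + 23 = 52

52


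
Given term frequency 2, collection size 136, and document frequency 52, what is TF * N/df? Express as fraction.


TF * (N/df)
= 2 * (136/52)
= 2 * 34/13
= 68/13

68/13


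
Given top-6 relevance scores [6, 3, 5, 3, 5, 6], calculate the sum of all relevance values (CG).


Cumulative Gain = sum of relevance scores
Position 1: rel=6, running sum=6
Position 2: rel=3, running sum=9
Position 3: rel=5, running sum=14
Position 4: rel=3, running sum=17
Position 5: rel=5, running sum=22
Position 6: rel=6, running sum=28
CG = 28

28


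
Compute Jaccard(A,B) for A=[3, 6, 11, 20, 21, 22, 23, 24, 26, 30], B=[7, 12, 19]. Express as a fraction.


A intersect B = []
|A intersect B| = 0
A union B = [3, 6, 7, 11, 12, 19, 20, 21, 22, 23, 24, 26, 30]
|A union B| = 13
Jaccard = 0/13 = 0

0


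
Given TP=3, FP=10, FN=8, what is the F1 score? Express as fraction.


F1 = 2 * P * R / (P + R)
P = TP/(TP+FP) = 3/13 = 3/13
R = TP/(TP+FN) = 3/11 = 3/11
2 * P * R = 2 * 3/13 * 3/11 = 18/143
P + R = 3/13 + 3/11 = 72/143
F1 = 18/143 / 72/143 = 1/4

1/4


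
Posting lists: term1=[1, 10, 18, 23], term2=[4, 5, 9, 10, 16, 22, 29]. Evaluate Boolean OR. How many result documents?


Boolean OR: find union of posting lists
term1 docs: [1, 10, 18, 23]
term2 docs: [4, 5, 9, 10, 16, 22, 29]
Union: [1, 4, 5, 9, 10, 16, 18, 22, 23, 29]
|union| = 10

10


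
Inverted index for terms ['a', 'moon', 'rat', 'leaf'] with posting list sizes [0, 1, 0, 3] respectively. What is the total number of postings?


Summing posting list sizes:
'a': 0 postings
'moon': 1 postings
'rat': 0 postings
'leaf': 3 postings
Total = 0 + 1 + 0 + 3 = 4

4


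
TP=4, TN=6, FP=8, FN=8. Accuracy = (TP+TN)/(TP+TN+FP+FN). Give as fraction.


Accuracy = (TP + TN) / (TP + TN + FP + FN)
TP + TN = 4 + 6 = 10
Total = 4 + 6 + 8 + 8 = 26
Accuracy = 10 / 26 = 5/13

5/13


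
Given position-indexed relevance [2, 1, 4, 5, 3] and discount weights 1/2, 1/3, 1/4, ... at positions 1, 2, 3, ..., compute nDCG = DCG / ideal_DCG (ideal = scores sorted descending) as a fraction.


Position discount weights w_i = 1/(i+1) for i=1..5:
Weights = [1/2, 1/3, 1/4, 1/5, 1/6]
Actual relevance: [2, 1, 4, 5, 3]
DCG = 2/2 + 1/3 + 4/4 + 5/5 + 3/6 = 23/6
Ideal relevance (sorted desc): [5, 4, 3, 2, 1]
Ideal DCG = 5/2 + 4/3 + 3/4 + 2/5 + 1/6 = 103/20
nDCG = DCG / ideal_DCG = 23/6 / 103/20 = 230/309

230/309


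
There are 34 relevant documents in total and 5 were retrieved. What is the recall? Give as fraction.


Recall = retrieved_relevant / total_relevant
= 5 / 34
= 5 / (5 + 29)
= 5/34

5/34


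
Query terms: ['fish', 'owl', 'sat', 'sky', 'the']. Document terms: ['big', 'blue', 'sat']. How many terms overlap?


Query terms: ['fish', 'owl', 'sat', 'sky', 'the']
Document terms: ['big', 'blue', 'sat']
Common terms: ['sat']
Overlap count = 1

1


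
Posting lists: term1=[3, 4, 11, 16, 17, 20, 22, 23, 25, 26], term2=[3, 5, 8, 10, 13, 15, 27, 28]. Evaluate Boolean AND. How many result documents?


Boolean AND: find intersection of posting lists
term1 docs: [3, 4, 11, 16, 17, 20, 22, 23, 25, 26]
term2 docs: [3, 5, 8, 10, 13, 15, 27, 28]
Intersection: [3]
|intersection| = 1

1


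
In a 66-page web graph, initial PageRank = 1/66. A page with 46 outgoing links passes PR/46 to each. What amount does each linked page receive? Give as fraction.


Initial PR = 1/66 = 1/66
Outlinks = 46
Contribution per link = PR / outlinks
= 1/66 / 46
= 1/3036

1/3036


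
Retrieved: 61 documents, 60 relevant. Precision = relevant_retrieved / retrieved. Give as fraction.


Precision = relevant_retrieved / total_retrieved
= 60 / 61
= 60 / (60 + 1)
= 60/61

60/61


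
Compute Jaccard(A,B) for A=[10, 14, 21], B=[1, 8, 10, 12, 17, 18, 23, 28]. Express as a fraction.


A intersect B = [10]
|A intersect B| = 1
A union B = [1, 8, 10, 12, 14, 17, 18, 21, 23, 28]
|A union B| = 10
Jaccard = 1/10 = 1/10

1/10


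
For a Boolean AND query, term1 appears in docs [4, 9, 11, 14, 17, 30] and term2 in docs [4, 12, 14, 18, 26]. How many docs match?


Boolean AND: find intersection of posting lists
term1 docs: [4, 9, 11, 14, 17, 30]
term2 docs: [4, 12, 14, 18, 26]
Intersection: [4, 14]
|intersection| = 2

2


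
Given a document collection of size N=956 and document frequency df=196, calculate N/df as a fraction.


IDF ratio = N / df
= 956 / 196
= 239/49

239/49


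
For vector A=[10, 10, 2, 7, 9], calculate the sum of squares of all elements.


|A|^2 = sum of squared components
A[0]^2 = 10^2 = 100
A[1]^2 = 10^2 = 100
A[2]^2 = 2^2 = 4
A[3]^2 = 7^2 = 49
A[4]^2 = 9^2 = 81
Sum = 100 + 100 + 4 + 49 + 81 = 334

334


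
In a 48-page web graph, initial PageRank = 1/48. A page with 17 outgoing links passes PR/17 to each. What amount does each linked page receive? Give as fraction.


Initial PR = 1/48 = 1/48
Outlinks = 17
Contribution per link = PR / outlinks
= 1/48 / 17
= 1/816

1/816


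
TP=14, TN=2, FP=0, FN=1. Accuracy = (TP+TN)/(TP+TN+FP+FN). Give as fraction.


Accuracy = (TP + TN) / (TP + TN + FP + FN)
TP + TN = 14 + 2 = 16
Total = 14 + 2 + 0 + 1 = 17
Accuracy = 16 / 17 = 16/17

16/17


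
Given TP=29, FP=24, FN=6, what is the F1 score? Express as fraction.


F1 = 2 * P * R / (P + R)
P = TP/(TP+FP) = 29/53 = 29/53
R = TP/(TP+FN) = 29/35 = 29/35
2 * P * R = 2 * 29/53 * 29/35 = 1682/1855
P + R = 29/53 + 29/35 = 2552/1855
F1 = 1682/1855 / 2552/1855 = 29/44

29/44


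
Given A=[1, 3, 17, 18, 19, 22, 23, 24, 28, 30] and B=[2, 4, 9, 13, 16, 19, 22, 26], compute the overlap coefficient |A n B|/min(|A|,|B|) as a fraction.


A intersect B = [19, 22]
|A intersect B| = 2
min(|A|, |B|) = min(10, 8) = 8
Overlap = 2 / 8 = 1/4

1/4


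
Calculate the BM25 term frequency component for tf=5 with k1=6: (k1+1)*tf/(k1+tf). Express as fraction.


BM25 TF component = (k1+1)*tf / (k1+tf)
k1 = 6, tf = 5
Numerator = (6+1)*5 = 35
Denominator = 6 + 5 = 11
= 35/11 = 35/11

35/11


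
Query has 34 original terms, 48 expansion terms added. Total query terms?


Original terms: 34
Expansion terms: 48
Total = 34 + 48 = 82

82


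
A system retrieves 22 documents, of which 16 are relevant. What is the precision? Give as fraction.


Precision = relevant_retrieved / total_retrieved
= 16 / 22
= 16 / (16 + 6)
= 8/11

8/11


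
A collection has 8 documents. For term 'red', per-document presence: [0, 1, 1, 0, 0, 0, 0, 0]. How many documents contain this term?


Checking each document for 'red':
Doc 1: absent
Doc 2: present
Doc 3: present
Doc 4: absent
Doc 5: absent
Doc 6: absent
Doc 7: absent
Doc 8: absent
df = sum of presences = 0 + 1 + 1 + 0 + 0 + 0 + 0 + 0 = 2

2


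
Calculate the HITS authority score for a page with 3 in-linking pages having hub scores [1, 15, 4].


Authority = sum of hub scores of in-linkers
In-link 1: hub score = 1
In-link 2: hub score = 15
In-link 3: hub score = 4
Authority = 1 + 15 + 4 = 20

20


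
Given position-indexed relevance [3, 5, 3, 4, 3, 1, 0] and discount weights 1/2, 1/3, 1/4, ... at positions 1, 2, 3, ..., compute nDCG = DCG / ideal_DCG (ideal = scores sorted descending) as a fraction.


Position discount weights w_i = 1/(i+1) for i=1..7:
Weights = [1/2, 1/3, 1/4, 1/5, 1/6, 1/7, 1/8]
Actual relevance: [3, 5, 3, 4, 3, 1, 0]
DCG = 3/2 + 5/3 + 3/4 + 4/5 + 3/6 + 1/7 + 0/8 = 2251/420
Ideal relevance (sorted desc): [5, 4, 3, 3, 3, 1, 0]
Ideal DCG = 5/2 + 4/3 + 3/4 + 3/5 + 3/6 + 1/7 + 0/8 = 2447/420
nDCG = DCG / ideal_DCG = 2251/420 / 2447/420 = 2251/2447

2251/2447


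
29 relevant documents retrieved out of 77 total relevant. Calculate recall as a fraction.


Recall = retrieved_relevant / total_relevant
= 29 / 77
= 29 / (29 + 48)
= 29/77

29/77


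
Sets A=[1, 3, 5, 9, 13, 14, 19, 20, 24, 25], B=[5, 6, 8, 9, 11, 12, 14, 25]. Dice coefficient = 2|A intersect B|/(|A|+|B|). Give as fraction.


A intersect B = [5, 9, 14, 25]
|A intersect B| = 4
|A| = 10, |B| = 8
Dice = 2*4 / (10+8)
= 8 / 18 = 4/9

4/9


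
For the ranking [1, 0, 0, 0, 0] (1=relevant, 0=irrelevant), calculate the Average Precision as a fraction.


Computing P@k for each relevant position:
Position 1: relevant, P@1 = 1/1 = 1
Position 2: not relevant
Position 3: not relevant
Position 4: not relevant
Position 5: not relevant
Sum of P@k = 1 = 1
AP = 1 / 1 = 1

1


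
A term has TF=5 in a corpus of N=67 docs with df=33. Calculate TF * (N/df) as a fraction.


TF * (N/df)
= 5 * (67/33)
= 5 * 67/33
= 335/33

335/33


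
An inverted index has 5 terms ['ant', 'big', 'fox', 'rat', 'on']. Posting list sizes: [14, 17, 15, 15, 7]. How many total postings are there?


Summing posting list sizes:
'ant': 14 postings
'big': 17 postings
'fox': 15 postings
'rat': 15 postings
'on': 7 postings
Total = 14 + 17 + 15 + 15 + 7 = 68

68


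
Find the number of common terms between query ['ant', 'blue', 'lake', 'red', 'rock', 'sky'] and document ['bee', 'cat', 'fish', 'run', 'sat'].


Query terms: ['ant', 'blue', 'lake', 'red', 'rock', 'sky']
Document terms: ['bee', 'cat', 'fish', 'run', 'sat']
Common terms: []
Overlap count = 0

0


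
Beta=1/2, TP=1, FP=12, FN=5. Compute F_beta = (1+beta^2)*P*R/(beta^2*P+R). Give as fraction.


P = TP/(TP+FP) = 1/13 = 1/13
R = TP/(TP+FN) = 1/6 = 1/6
beta^2 = 1/2^2 = 1/4
(1 + beta^2) = 5/4
Numerator = (1+beta^2)*P*R = 5/312
Denominator = beta^2*P + R = 1/52 + 1/6 = 29/156
F_beta = 5/58

5/58


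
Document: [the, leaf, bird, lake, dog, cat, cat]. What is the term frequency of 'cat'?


Document has 7 words
Scanning for 'cat':
Found at positions: [5, 6]
Count = 2

2


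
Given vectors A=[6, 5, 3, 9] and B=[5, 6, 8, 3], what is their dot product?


Dot product = sum of element-wise products
A[0]*B[0] = 6*5 = 30
A[1]*B[1] = 5*6 = 30
A[2]*B[2] = 3*8 = 24
A[3]*B[3] = 9*3 = 27
Sum = 30 + 30 + 24 + 27 = 111

111


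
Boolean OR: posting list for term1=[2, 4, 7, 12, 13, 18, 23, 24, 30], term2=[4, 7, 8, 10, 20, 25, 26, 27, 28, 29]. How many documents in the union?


Boolean OR: find union of posting lists
term1 docs: [2, 4, 7, 12, 13, 18, 23, 24, 30]
term2 docs: [4, 7, 8, 10, 20, 25, 26, 27, 28, 29]
Union: [2, 4, 7, 8, 10, 12, 13, 18, 20, 23, 24, 25, 26, 27, 28, 29, 30]
|union| = 17

17


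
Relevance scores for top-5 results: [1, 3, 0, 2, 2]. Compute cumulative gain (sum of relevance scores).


Cumulative Gain = sum of relevance scores
Position 1: rel=1, running sum=1
Position 2: rel=3, running sum=4
Position 3: rel=0, running sum=4
Position 4: rel=2, running sum=6
Position 5: rel=2, running sum=8
CG = 8

8


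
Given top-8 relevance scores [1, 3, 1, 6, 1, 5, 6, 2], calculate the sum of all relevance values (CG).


Cumulative Gain = sum of relevance scores
Position 1: rel=1, running sum=1
Position 2: rel=3, running sum=4
Position 3: rel=1, running sum=5
Position 4: rel=6, running sum=11
Position 5: rel=1, running sum=12
Position 6: rel=5, running sum=17
Position 7: rel=6, running sum=23
Position 8: rel=2, running sum=25
CG = 25

25


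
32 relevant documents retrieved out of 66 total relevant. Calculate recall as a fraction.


Recall = retrieved_relevant / total_relevant
= 32 / 66
= 32 / (32 + 34)
= 16/33

16/33


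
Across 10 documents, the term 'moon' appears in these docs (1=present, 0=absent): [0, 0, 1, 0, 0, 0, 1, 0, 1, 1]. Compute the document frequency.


Checking each document for 'moon':
Doc 1: absent
Doc 2: absent
Doc 3: present
Doc 4: absent
Doc 5: absent
Doc 6: absent
Doc 7: present
Doc 8: absent
Doc 9: present
Doc 10: present
df = sum of presences = 0 + 0 + 1 + 0 + 0 + 0 + 1 + 0 + 1 + 1 = 4

4


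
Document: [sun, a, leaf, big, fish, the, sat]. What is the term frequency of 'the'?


Document has 7 words
Scanning for 'the':
Found at positions: [5]
Count = 1

1


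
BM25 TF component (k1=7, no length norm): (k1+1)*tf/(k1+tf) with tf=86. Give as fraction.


BM25 TF component = (k1+1)*tf / (k1+tf)
k1 = 7, tf = 86
Numerator = (7+1)*86 = 688
Denominator = 7 + 86 = 93
= 688/93 = 688/93

688/93


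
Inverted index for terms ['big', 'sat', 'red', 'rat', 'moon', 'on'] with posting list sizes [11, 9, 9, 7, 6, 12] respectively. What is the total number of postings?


Summing posting list sizes:
'big': 11 postings
'sat': 9 postings
'red': 9 postings
'rat': 7 postings
'moon': 6 postings
'on': 12 postings
Total = 11 + 9 + 9 + 7 + 6 + 12 = 54

54


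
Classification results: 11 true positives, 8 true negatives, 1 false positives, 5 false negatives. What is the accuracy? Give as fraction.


Accuracy = (TP + TN) / (TP + TN + FP + FN)
TP + TN = 11 + 8 = 19
Total = 11 + 8 + 1 + 5 = 25
Accuracy = 19 / 25 = 19/25

19/25


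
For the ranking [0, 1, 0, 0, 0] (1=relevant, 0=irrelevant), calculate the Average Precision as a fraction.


Computing P@k for each relevant position:
Position 1: not relevant
Position 2: relevant, P@2 = 1/2 = 1/2
Position 3: not relevant
Position 4: not relevant
Position 5: not relevant
Sum of P@k = 1/2 = 1/2
AP = 1/2 / 1 = 1/2

1/2


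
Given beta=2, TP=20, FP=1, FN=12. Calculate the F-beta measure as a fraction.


P = TP/(TP+FP) = 20/21 = 20/21
R = TP/(TP+FN) = 20/32 = 5/8
beta^2 = 2^2 = 4
(1 + beta^2) = 5
Numerator = (1+beta^2)*P*R = 125/42
Denominator = beta^2*P + R = 80/21 + 5/8 = 745/168
F_beta = 100/149

100/149


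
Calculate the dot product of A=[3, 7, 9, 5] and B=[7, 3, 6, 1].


Dot product = sum of element-wise products
A[0]*B[0] = 3*7 = 21
A[1]*B[1] = 7*3 = 21
A[2]*B[2] = 9*6 = 54
A[3]*B[3] = 5*1 = 5
Sum = 21 + 21 + 54 + 5 = 101

101


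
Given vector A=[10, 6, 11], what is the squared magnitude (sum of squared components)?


|A|^2 = sum of squared components
A[0]^2 = 10^2 = 100
A[1]^2 = 6^2 = 36
A[2]^2 = 11^2 = 121
Sum = 100 + 36 + 121 = 257

257


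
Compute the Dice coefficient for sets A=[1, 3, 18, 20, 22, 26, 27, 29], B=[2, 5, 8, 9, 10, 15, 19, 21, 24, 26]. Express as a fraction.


A intersect B = [26]
|A intersect B| = 1
|A| = 8, |B| = 10
Dice = 2*1 / (8+10)
= 2 / 18 = 1/9

1/9


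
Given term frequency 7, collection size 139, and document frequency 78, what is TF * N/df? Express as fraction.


TF * (N/df)
= 7 * (139/78)
= 7 * 139/78
= 973/78

973/78


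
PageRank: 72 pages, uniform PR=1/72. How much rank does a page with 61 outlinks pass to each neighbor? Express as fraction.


Initial PR = 1/72 = 1/72
Outlinks = 61
Contribution per link = PR / outlinks
= 1/72 / 61
= 1/4392

1/4392


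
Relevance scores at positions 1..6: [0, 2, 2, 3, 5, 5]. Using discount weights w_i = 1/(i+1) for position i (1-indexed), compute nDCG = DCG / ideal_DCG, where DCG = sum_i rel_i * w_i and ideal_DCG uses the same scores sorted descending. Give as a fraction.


Position discount weights w_i = 1/(i+1) for i=1..6:
Weights = [1/2, 1/3, 1/4, 1/5, 1/6, 1/7]
Actual relevance: [0, 2, 2, 3, 5, 5]
DCG = 0/2 + 2/3 + 2/4 + 3/5 + 5/6 + 5/7 = 116/35
Ideal relevance (sorted desc): [5, 5, 3, 2, 2, 0]
Ideal DCG = 5/2 + 5/3 + 3/4 + 2/5 + 2/6 + 0/7 = 113/20
nDCG = DCG / ideal_DCG = 116/35 / 113/20 = 464/791

464/791


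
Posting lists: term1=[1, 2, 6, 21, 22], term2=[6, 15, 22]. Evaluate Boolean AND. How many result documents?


Boolean AND: find intersection of posting lists
term1 docs: [1, 2, 6, 21, 22]
term2 docs: [6, 15, 22]
Intersection: [6, 22]
|intersection| = 2

2


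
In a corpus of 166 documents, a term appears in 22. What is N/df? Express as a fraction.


IDF ratio = N / df
= 166 / 22
= 83/11

83/11


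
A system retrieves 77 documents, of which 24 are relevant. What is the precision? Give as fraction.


Precision = relevant_retrieved / total_retrieved
= 24 / 77
= 24 / (24 + 53)
= 24/77

24/77


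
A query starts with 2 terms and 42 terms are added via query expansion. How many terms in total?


Original terms: 2
Expansion terms: 42
Total = 2 + 42 = 44

44


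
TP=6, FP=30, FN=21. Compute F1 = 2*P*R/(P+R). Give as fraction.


F1 = 2 * P * R / (P + R)
P = TP/(TP+FP) = 6/36 = 1/6
R = TP/(TP+FN) = 6/27 = 2/9
2 * P * R = 2 * 1/6 * 2/9 = 2/27
P + R = 1/6 + 2/9 = 7/18
F1 = 2/27 / 7/18 = 4/21

4/21


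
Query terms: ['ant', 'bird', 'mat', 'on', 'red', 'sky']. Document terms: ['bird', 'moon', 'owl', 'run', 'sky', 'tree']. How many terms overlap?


Query terms: ['ant', 'bird', 'mat', 'on', 'red', 'sky']
Document terms: ['bird', 'moon', 'owl', 'run', 'sky', 'tree']
Common terms: ['bird', 'sky']
Overlap count = 2

2


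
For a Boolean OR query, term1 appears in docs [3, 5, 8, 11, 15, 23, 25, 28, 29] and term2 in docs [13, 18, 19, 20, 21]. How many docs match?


Boolean OR: find union of posting lists
term1 docs: [3, 5, 8, 11, 15, 23, 25, 28, 29]
term2 docs: [13, 18, 19, 20, 21]
Union: [3, 5, 8, 11, 13, 15, 18, 19, 20, 21, 23, 25, 28, 29]
|union| = 14

14


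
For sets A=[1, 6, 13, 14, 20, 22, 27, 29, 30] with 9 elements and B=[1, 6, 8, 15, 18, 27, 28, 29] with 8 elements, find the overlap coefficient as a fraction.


A intersect B = [1, 6, 27, 29]
|A intersect B| = 4
min(|A|, |B|) = min(9, 8) = 8
Overlap = 4 / 8 = 1/2

1/2


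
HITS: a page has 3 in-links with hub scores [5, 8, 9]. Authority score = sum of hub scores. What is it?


Authority = sum of hub scores of in-linkers
In-link 1: hub score = 5
In-link 2: hub score = 8
In-link 3: hub score = 9
Authority = 5 + 8 + 9 = 22

22


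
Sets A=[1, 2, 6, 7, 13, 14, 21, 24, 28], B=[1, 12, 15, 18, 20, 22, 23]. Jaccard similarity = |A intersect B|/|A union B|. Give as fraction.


A intersect B = [1]
|A intersect B| = 1
A union B = [1, 2, 6, 7, 12, 13, 14, 15, 18, 20, 21, 22, 23, 24, 28]
|A union B| = 15
Jaccard = 1/15 = 1/15

1/15


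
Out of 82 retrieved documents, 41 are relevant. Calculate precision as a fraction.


Precision = relevant_retrieved / total_retrieved
= 41 / 82
= 41 / (41 + 41)
= 1/2

1/2


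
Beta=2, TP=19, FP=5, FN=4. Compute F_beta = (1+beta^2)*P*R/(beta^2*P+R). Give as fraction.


P = TP/(TP+FP) = 19/24 = 19/24
R = TP/(TP+FN) = 19/23 = 19/23
beta^2 = 2^2 = 4
(1 + beta^2) = 5
Numerator = (1+beta^2)*P*R = 1805/552
Denominator = beta^2*P + R = 19/6 + 19/23 = 551/138
F_beta = 95/116

95/116


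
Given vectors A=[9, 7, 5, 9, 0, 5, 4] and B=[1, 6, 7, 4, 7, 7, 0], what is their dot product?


Dot product = sum of element-wise products
A[0]*B[0] = 9*1 = 9
A[1]*B[1] = 7*6 = 42
A[2]*B[2] = 5*7 = 35
A[3]*B[3] = 9*4 = 36
A[4]*B[4] = 0*7 = 0
A[5]*B[5] = 5*7 = 35
A[6]*B[6] = 4*0 = 0
Sum = 9 + 42 + 35 + 36 + 0 + 35 + 0 = 157

157


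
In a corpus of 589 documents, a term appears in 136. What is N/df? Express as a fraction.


IDF ratio = N / df
= 589 / 136
= 589/136

589/136


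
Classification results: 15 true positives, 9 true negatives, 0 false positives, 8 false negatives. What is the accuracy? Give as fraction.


Accuracy = (TP + TN) / (TP + TN + FP + FN)
TP + TN = 15 + 9 = 24
Total = 15 + 9 + 0 + 8 = 32
Accuracy = 24 / 32 = 3/4

3/4


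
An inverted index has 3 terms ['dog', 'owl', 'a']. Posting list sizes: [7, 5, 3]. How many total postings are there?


Summing posting list sizes:
'dog': 7 postings
'owl': 5 postings
'a': 3 postings
Total = 7 + 5 + 3 = 15

15


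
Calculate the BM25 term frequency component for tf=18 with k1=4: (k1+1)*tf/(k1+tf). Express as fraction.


BM25 TF component = (k1+1)*tf / (k1+tf)
k1 = 4, tf = 18
Numerator = (4+1)*18 = 90
Denominator = 4 + 18 = 22
= 90/22 = 45/11

45/11


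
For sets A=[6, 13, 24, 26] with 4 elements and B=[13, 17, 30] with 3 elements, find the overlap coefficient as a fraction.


A intersect B = [13]
|A intersect B| = 1
min(|A|, |B|) = min(4, 3) = 3
Overlap = 1 / 3 = 1/3

1/3


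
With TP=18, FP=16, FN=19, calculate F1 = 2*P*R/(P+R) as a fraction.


F1 = 2 * P * R / (P + R)
P = TP/(TP+FP) = 18/34 = 9/17
R = TP/(TP+FN) = 18/37 = 18/37
2 * P * R = 2 * 9/17 * 18/37 = 324/629
P + R = 9/17 + 18/37 = 639/629
F1 = 324/629 / 639/629 = 36/71

36/71


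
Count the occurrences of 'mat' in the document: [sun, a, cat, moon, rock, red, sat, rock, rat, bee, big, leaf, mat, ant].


Document has 14 words
Scanning for 'mat':
Found at positions: [12]
Count = 1

1


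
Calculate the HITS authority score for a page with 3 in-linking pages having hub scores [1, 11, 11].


Authority = sum of hub scores of in-linkers
In-link 1: hub score = 1
In-link 2: hub score = 11
In-link 3: hub score = 11
Authority = 1 + 11 + 11 = 23

23


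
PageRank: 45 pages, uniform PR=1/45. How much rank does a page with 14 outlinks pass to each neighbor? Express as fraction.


Initial PR = 1/45 = 1/45
Outlinks = 14
Contribution per link = PR / outlinks
= 1/45 / 14
= 1/630

1/630


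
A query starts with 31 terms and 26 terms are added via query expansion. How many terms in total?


Original terms: 31
Expansion terms: 26
Total = 31 + 26 = 57

57


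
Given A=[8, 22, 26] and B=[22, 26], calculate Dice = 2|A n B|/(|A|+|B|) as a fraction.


A intersect B = [22, 26]
|A intersect B| = 2
|A| = 3, |B| = 2
Dice = 2*2 / (3+2)
= 4 / 5 = 4/5

4/5


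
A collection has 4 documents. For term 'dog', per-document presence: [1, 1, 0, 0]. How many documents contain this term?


Checking each document for 'dog':
Doc 1: present
Doc 2: present
Doc 3: absent
Doc 4: absent
df = sum of presences = 1 + 1 + 0 + 0 = 2

2


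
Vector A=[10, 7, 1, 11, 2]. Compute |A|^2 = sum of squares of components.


|A|^2 = sum of squared components
A[0]^2 = 10^2 = 100
A[1]^2 = 7^2 = 49
A[2]^2 = 1^2 = 1
A[3]^2 = 11^2 = 121
A[4]^2 = 2^2 = 4
Sum = 100 + 49 + 1 + 121 + 4 = 275

275


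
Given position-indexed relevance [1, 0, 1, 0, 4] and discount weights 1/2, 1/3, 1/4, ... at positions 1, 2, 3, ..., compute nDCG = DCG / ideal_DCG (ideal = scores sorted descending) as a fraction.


Position discount weights w_i = 1/(i+1) for i=1..5:
Weights = [1/2, 1/3, 1/4, 1/5, 1/6]
Actual relevance: [1, 0, 1, 0, 4]
DCG = 1/2 + 0/3 + 1/4 + 0/5 + 4/6 = 17/12
Ideal relevance (sorted desc): [4, 1, 1, 0, 0]
Ideal DCG = 4/2 + 1/3 + 1/4 + 0/5 + 0/6 = 31/12
nDCG = DCG / ideal_DCG = 17/12 / 31/12 = 17/31

17/31


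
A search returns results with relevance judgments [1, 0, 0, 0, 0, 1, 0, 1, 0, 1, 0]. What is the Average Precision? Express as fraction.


Computing P@k for each relevant position:
Position 1: relevant, P@1 = 1/1 = 1
Position 2: not relevant
Position 3: not relevant
Position 4: not relevant
Position 5: not relevant
Position 6: relevant, P@6 = 2/6 = 1/3
Position 7: not relevant
Position 8: relevant, P@8 = 3/8 = 3/8
Position 9: not relevant
Position 10: relevant, P@10 = 4/10 = 2/5
Position 11: not relevant
Sum of P@k = 1 + 1/3 + 3/8 + 2/5 = 253/120
AP = 253/120 / 4 = 253/480

253/480


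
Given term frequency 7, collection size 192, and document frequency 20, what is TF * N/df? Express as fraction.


TF * (N/df)
= 7 * (192/20)
= 7 * 48/5
= 336/5

336/5


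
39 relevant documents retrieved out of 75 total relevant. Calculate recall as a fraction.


Recall = retrieved_relevant / total_relevant
= 39 / 75
= 39 / (39 + 36)
= 13/25

13/25


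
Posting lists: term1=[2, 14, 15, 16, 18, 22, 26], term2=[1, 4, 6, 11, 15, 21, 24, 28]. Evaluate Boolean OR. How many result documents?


Boolean OR: find union of posting lists
term1 docs: [2, 14, 15, 16, 18, 22, 26]
term2 docs: [1, 4, 6, 11, 15, 21, 24, 28]
Union: [1, 2, 4, 6, 11, 14, 15, 16, 18, 21, 22, 24, 26, 28]
|union| = 14

14


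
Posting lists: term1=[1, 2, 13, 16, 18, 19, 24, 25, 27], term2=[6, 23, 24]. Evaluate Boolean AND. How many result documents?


Boolean AND: find intersection of posting lists
term1 docs: [1, 2, 13, 16, 18, 19, 24, 25, 27]
term2 docs: [6, 23, 24]
Intersection: [24]
|intersection| = 1

1


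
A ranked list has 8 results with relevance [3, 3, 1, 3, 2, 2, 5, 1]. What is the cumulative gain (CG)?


Cumulative Gain = sum of relevance scores
Position 1: rel=3, running sum=3
Position 2: rel=3, running sum=6
Position 3: rel=1, running sum=7
Position 4: rel=3, running sum=10
Position 5: rel=2, running sum=12
Position 6: rel=2, running sum=14
Position 7: rel=5, running sum=19
Position 8: rel=1, running sum=20
CG = 20

20


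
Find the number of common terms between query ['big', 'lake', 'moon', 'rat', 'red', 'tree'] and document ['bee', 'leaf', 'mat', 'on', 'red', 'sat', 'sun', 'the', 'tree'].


Query terms: ['big', 'lake', 'moon', 'rat', 'red', 'tree']
Document terms: ['bee', 'leaf', 'mat', 'on', 'red', 'sat', 'sun', 'the', 'tree']
Common terms: ['red', 'tree']
Overlap count = 2

2


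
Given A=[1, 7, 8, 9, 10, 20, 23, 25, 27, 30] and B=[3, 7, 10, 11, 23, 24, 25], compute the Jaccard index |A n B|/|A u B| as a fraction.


A intersect B = [7, 10, 23, 25]
|A intersect B| = 4
A union B = [1, 3, 7, 8, 9, 10, 11, 20, 23, 24, 25, 27, 30]
|A union B| = 13
Jaccard = 4/13 = 4/13

4/13


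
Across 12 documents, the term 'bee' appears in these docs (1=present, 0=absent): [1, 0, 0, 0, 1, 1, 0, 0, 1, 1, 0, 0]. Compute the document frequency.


Checking each document for 'bee':
Doc 1: present
Doc 2: absent
Doc 3: absent
Doc 4: absent
Doc 5: present
Doc 6: present
Doc 7: absent
Doc 8: absent
Doc 9: present
Doc 10: present
Doc 11: absent
Doc 12: absent
df = sum of presences = 1 + 0 + 0 + 0 + 1 + 1 + 0 + 0 + 1 + 1 + 0 + 0 = 5

5


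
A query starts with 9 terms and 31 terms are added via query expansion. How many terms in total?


Original terms: 9
Expansion terms: 31
Total = 9 + 31 = 40

40


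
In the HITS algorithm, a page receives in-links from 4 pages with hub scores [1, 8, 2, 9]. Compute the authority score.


Authority = sum of hub scores of in-linkers
In-link 1: hub score = 1
In-link 2: hub score = 8
In-link 3: hub score = 2
In-link 4: hub score = 9
Authority = 1 + 8 + 2 + 9 = 20

20


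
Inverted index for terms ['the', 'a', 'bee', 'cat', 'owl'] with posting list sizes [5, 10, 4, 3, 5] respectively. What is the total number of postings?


Summing posting list sizes:
'the': 5 postings
'a': 10 postings
'bee': 4 postings
'cat': 3 postings
'owl': 5 postings
Total = 5 + 10 + 4 + 3 + 5 = 27

27


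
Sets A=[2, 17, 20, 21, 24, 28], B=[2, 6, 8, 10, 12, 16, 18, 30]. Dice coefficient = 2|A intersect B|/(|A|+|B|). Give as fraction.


A intersect B = [2]
|A intersect B| = 1
|A| = 6, |B| = 8
Dice = 2*1 / (6+8)
= 2 / 14 = 1/7

1/7


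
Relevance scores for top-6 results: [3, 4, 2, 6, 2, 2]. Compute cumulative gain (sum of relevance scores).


Cumulative Gain = sum of relevance scores
Position 1: rel=3, running sum=3
Position 2: rel=4, running sum=7
Position 3: rel=2, running sum=9
Position 4: rel=6, running sum=15
Position 5: rel=2, running sum=17
Position 6: rel=2, running sum=19
CG = 19

19


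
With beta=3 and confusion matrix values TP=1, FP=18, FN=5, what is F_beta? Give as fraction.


P = TP/(TP+FP) = 1/19 = 1/19
R = TP/(TP+FN) = 1/6 = 1/6
beta^2 = 3^2 = 9
(1 + beta^2) = 10
Numerator = (1+beta^2)*P*R = 5/57
Denominator = beta^2*P + R = 9/19 + 1/6 = 73/114
F_beta = 10/73

10/73


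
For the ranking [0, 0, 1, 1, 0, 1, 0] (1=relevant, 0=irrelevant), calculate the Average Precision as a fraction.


Computing P@k for each relevant position:
Position 1: not relevant
Position 2: not relevant
Position 3: relevant, P@3 = 1/3 = 1/3
Position 4: relevant, P@4 = 2/4 = 1/2
Position 5: not relevant
Position 6: relevant, P@6 = 3/6 = 1/2
Position 7: not relevant
Sum of P@k = 1/3 + 1/2 + 1/2 = 4/3
AP = 4/3 / 3 = 4/9

4/9


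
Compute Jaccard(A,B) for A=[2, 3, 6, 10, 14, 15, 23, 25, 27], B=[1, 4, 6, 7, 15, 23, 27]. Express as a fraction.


A intersect B = [6, 15, 23, 27]
|A intersect B| = 4
A union B = [1, 2, 3, 4, 6, 7, 10, 14, 15, 23, 25, 27]
|A union B| = 12
Jaccard = 4/12 = 1/3

1/3


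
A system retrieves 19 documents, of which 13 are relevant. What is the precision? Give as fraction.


Precision = relevant_retrieved / total_retrieved
= 13 / 19
= 13 / (13 + 6)
= 13/19

13/19


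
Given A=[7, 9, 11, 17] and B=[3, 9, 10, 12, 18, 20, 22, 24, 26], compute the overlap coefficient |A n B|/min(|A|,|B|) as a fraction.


A intersect B = [9]
|A intersect B| = 1
min(|A|, |B|) = min(4, 9) = 4
Overlap = 1 / 4 = 1/4

1/4


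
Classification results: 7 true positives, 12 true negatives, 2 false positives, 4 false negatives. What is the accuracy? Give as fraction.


Accuracy = (TP + TN) / (TP + TN + FP + FN)
TP + TN = 7 + 12 = 19
Total = 7 + 12 + 2 + 4 = 25
Accuracy = 19 / 25 = 19/25

19/25


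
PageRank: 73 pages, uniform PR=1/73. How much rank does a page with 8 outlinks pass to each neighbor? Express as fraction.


Initial PR = 1/73 = 1/73
Outlinks = 8
Contribution per link = PR / outlinks
= 1/73 / 8
= 1/584

1/584


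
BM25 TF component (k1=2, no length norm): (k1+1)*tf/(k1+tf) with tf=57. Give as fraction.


BM25 TF component = (k1+1)*tf / (k1+tf)
k1 = 2, tf = 57
Numerator = (2+1)*57 = 171
Denominator = 2 + 57 = 59
= 171/59 = 171/59

171/59


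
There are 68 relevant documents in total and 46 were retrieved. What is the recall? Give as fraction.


Recall = retrieved_relevant / total_relevant
= 46 / 68
= 46 / (46 + 22)
= 23/34

23/34


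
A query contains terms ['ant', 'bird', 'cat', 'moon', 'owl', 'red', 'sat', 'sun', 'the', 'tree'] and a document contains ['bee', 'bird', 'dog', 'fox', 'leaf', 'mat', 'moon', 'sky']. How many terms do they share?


Query terms: ['ant', 'bird', 'cat', 'moon', 'owl', 'red', 'sat', 'sun', 'the', 'tree']
Document terms: ['bee', 'bird', 'dog', 'fox', 'leaf', 'mat', 'moon', 'sky']
Common terms: ['bird', 'moon']
Overlap count = 2

2
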